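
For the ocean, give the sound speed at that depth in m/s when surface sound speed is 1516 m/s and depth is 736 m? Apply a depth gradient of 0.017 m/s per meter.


1528.512 m/s


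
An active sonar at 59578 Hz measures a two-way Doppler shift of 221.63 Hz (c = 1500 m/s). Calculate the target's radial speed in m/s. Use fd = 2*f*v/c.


From fd = 2*f*v/c, v = c*fd/(2*f) = 1500 * 221.63 / (2*59578) = 2.79

2.79 m/s


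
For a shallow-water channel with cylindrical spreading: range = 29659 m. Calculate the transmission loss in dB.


TL = 10*log10(29659) = 44.72

44.72 dB


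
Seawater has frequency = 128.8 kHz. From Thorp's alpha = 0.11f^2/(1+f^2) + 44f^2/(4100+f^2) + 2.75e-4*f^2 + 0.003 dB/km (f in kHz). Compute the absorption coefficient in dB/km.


39.956 dB/km


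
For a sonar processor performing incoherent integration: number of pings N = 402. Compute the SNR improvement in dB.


Gain = 5*log10(402) = 13.02

13.02 dB


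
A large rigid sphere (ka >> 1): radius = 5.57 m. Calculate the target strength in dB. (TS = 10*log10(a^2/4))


8.9 dB


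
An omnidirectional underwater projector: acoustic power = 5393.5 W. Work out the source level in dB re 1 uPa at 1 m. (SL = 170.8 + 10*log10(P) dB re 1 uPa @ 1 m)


208.12 dB


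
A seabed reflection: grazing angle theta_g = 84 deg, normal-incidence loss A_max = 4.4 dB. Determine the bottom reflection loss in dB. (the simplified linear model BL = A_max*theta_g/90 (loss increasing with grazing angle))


BL = A_max * theta_g / 90 = 4.4 * 84 / 90 = 4.11

4.11 dB


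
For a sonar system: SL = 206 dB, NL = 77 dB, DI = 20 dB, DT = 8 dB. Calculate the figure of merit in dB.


141 dB


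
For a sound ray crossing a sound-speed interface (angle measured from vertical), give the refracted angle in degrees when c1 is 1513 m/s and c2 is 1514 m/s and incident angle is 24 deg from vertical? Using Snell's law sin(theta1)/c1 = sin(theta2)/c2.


24.02 deg


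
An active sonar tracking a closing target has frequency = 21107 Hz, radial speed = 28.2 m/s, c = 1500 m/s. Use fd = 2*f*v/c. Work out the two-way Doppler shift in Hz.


fd = 2*f*v/c = 2 * 21107 * 28.2 / 1500 = 793.62

793.62 Hz


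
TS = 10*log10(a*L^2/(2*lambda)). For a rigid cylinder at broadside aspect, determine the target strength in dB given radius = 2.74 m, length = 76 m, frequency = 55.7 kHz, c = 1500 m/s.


lambda = 1500/55700 = 0.02693 m
TS = 10*log10(2.74*76^2/(2*0.02693)) = 54.68

54.68 dB


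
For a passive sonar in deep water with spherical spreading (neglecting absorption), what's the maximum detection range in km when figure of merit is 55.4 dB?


At max range FOM = TL, so 20*log10(R) = 55.4
R = 10^(55.4/20) = 588.84 m = 0.59 km

0.59 km


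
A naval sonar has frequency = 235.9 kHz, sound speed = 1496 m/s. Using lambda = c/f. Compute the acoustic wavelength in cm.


lambda = c/f = 1496 / 235900 = 0.0063 m = 0.63 cm

0.63 cm


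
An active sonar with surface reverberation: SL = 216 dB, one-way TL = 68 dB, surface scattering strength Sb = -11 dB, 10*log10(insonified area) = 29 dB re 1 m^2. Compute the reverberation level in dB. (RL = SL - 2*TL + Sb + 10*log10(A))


98 dB


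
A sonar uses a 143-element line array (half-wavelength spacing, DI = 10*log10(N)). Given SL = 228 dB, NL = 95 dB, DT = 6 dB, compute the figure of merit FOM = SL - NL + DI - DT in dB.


Step 1: DI = 10*log10(143) = 21.55 dB
Step 2: FOM = SL - NL + DI - DT = 228 - 95 + 21.55 - 6 = 148.55

148.55 dB


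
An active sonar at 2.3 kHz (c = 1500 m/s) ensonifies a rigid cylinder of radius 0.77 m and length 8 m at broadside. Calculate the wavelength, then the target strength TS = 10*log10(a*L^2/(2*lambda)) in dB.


Step 1: lambda = c/f = 1500/2300 = 0.65217 m
Step 2: TS = 10*log10(a*L^2/(2*lambda)) = 10*log10(0.77*8^2/(2*0.65217)) = 15.77

15.77 dB


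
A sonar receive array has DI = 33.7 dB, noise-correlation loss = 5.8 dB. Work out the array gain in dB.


27.9 dB


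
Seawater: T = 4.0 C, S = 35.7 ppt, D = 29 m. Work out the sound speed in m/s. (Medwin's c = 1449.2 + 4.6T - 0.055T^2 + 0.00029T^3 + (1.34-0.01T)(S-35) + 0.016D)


c = 1449.2 + 4.6*4.0 - 0.055*4.0^2 + 0.00029*4.0^3 + (1.34 - 0.01*4.0)*(35.7 - 35) + 0.016*29 = 1468.11

1468.11 m/s


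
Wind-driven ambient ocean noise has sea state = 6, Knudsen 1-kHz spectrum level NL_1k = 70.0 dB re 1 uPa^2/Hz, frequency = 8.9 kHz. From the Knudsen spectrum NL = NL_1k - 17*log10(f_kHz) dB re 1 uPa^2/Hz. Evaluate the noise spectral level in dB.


53.86 dB


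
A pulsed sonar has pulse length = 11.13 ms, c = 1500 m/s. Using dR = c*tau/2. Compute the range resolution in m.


dR = c*tau/2 = 1500 * 11.13e-3 / 2 = 8.3475

8.3475 m


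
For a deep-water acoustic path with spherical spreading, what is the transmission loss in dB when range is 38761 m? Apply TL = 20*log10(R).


TL = 20*log10(38761) = 91.77

91.77 dB


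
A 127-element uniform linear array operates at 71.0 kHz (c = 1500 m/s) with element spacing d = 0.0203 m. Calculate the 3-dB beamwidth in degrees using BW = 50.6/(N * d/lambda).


Step 1: lambda = 1500/71000 = 0.02113 m
Step 2: d/lambda = 0.0203/0.02113 = 0.9607
Step 3: BW = 50.6/(N * d/lambda) = 50.6/(127 * 0.9607) = 0.41

0.41 deg


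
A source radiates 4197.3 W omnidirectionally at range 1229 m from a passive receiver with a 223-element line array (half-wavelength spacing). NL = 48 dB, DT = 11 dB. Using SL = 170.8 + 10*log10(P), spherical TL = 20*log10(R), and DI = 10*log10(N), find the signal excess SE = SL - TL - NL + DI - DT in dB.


109.72 dB


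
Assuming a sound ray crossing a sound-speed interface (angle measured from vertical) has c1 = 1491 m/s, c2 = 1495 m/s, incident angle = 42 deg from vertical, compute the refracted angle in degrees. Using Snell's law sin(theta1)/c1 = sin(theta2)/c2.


sin(theta2) = (c2/c1)*sin(theta1) = (1495/1491)*sin(42 deg) = 0.67093
theta2 = arcsin(0.67093) = 42.14

42.14 deg


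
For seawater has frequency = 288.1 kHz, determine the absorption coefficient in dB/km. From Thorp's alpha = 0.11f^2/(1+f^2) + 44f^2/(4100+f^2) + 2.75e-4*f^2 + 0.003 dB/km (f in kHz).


f^2 = 83001.61
alpha = 0.11*83001.61/(1+83001.61) + 44*83001.61/(4100+83001.61) + 2.75e-4*83001.61 + 0.003 = 64.867

64.867 dB/km


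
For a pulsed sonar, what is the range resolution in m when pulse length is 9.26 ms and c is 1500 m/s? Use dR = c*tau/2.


dR = c*tau/2 = 1500 * 9.26e-3 / 2 = 6.945

6.945 m


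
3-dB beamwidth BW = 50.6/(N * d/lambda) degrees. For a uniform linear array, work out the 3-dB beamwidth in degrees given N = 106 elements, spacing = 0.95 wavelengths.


BW = 50.6 / (106 * 0.95) = 50.6 / 100.7 = 0.5

0.5 deg


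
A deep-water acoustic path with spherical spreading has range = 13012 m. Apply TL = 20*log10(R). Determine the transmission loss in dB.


82.29 dB


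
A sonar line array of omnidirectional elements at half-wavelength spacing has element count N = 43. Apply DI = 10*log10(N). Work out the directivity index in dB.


DI = 10*log10(43) = 16.33

16.33 dB


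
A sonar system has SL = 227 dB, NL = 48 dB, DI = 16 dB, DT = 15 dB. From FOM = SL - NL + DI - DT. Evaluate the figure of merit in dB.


180 dB


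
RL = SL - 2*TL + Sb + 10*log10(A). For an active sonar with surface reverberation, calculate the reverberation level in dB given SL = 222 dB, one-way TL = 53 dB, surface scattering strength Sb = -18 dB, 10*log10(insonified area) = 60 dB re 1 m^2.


RL = SL - 2*TL + Sb + 10*log10(A) = 222 - 2*53 + (-18) + 60 = 158

158 dB


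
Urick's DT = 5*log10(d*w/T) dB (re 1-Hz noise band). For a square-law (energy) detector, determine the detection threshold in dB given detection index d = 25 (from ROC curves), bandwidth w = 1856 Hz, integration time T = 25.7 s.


16.28 dB


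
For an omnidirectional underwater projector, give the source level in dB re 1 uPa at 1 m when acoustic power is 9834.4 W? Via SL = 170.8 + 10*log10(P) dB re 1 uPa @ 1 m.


SL = 170.8 + 10*log10(9834.4) = 170.8 + 39.93 = 210.73

210.73 dB


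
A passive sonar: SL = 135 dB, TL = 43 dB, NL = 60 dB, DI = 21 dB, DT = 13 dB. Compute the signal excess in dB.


40 dB


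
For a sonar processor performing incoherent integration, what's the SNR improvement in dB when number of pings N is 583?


13.83 dB


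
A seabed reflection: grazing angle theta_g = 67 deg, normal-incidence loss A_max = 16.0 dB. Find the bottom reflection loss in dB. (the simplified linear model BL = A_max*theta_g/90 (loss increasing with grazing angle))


11.91 dB


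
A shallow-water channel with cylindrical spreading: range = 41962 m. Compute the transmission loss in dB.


46.23 dB


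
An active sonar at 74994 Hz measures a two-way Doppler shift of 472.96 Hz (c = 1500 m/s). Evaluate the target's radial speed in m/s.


From fd = 2*f*v/c, v = c*fd/(2*f) = 1500 * 472.96 / (2*74994) = 4.73

4.73 m/s


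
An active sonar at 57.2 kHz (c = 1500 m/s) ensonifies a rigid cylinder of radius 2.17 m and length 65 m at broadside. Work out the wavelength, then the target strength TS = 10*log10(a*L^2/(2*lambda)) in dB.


Step 1: lambda = c/f = 1500/57200 = 0.02622 m
Step 2: TS = 10*log10(a*L^2/(2*lambda)) = 10*log10(2.17*65^2/(2*0.02622)) = 52.43

52.43 dB


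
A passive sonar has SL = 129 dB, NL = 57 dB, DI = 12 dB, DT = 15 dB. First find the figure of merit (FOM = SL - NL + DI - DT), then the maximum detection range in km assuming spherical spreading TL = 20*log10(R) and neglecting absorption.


Step 1: FOM = SL - NL + DI - DT = 129 - 57 + 12 - 15 = 69 dB
Step 2: at max range FOM = TL = 20*log10(R), so R = 10^(69/20) = 2818.38 m = 2.82 km

2.82 km


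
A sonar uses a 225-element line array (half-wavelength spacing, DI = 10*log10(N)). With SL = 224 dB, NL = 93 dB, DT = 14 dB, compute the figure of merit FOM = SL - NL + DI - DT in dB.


140.52 dB


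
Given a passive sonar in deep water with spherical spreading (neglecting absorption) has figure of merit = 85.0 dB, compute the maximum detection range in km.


At max range FOM = TL, so 20*log10(R) = 85.0
R = 10^(85.0/20) = 17782.79 m = 17.78 km

17.78 km


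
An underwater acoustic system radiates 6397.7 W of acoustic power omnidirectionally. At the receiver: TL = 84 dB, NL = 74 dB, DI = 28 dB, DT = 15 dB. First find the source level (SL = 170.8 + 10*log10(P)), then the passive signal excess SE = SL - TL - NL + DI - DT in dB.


Step 1: SL = 170.8 + 10*log10(6397.7) = 208.86 dB
Step 2: SE = SL - TL - NL + DI - DT = 208.86 - 84 - 74 + 28 - 15 = 63.86

63.86 dB


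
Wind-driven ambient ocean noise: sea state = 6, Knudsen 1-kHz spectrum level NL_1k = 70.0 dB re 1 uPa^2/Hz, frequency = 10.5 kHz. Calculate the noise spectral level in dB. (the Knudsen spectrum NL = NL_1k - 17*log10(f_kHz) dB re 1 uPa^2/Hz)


52.64 dB


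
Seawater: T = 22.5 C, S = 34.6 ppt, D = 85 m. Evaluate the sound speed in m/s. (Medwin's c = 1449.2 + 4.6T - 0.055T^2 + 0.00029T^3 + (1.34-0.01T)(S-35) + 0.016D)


1529.07 m/s


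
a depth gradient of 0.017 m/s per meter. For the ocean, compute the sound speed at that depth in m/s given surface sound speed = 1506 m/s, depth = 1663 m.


c = 1506 + 0.017 * 1663 = 1534.271

1534.271 m/s


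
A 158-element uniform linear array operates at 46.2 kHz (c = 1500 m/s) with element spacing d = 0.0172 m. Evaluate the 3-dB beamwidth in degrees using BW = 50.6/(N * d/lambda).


Step 1: lambda = 1500/46200 = 0.03247 m
Step 2: d/lambda = 0.0172/0.03247 = 0.5297
Step 3: BW = 50.6/(N * d/lambda) = 50.6/(158 * 0.5297) = 0.6

0.6 deg


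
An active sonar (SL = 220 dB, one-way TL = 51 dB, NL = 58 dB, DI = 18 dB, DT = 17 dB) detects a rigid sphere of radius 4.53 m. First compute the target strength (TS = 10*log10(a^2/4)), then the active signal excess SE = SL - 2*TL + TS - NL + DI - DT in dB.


Step 1: TS = 10*log10(4.53^2/4) = 7.1 dB
Step 2: SE = SL - 2*TL + TS - NL + DI - DT = 220 - 2*51 + (7.1) - 58 + 18 - 17 = 68.1

68.1 dB


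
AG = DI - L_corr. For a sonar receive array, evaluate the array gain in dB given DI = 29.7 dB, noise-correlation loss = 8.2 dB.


AG = DI - L_corr = 29.7 - 8.2 = 21.5

21.5 dB


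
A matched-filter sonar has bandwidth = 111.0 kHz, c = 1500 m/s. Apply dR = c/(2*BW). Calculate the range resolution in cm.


dR = c/(2*BW) = 1500 / (2 * 111.0e3) = 0.0068 m = 0.68 cm

0.68 cm


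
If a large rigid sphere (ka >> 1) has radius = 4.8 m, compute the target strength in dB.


TS = 10*log10(4.8^2 / 4) = 10*log10(5.76) = 7.6

7.6 dB


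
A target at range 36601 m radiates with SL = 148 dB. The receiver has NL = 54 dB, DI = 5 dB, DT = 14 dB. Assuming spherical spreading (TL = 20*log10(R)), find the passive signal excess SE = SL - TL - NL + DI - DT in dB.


-6.27 dB


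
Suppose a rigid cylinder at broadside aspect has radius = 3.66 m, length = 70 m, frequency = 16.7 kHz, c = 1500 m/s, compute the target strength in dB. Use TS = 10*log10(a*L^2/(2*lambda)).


lambda = 1500/16700 = 0.08982 m
TS = 10*log10(3.66*70^2/(2*0.08982)) = 49.99

49.99 dB


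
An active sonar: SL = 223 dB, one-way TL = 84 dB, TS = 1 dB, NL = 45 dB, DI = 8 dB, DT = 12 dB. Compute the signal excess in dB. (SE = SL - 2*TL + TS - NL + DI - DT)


SE = SL - 2*TL + TS - NL + DI - DT = 223 - 2*84 + (1) - 45 + 8 - 12 = 7

7 dB


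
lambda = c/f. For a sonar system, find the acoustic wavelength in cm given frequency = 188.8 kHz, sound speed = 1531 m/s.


lambda = c/f = 1531 / 188800 = 0.0081 m = 0.81 cm

0.81 cm


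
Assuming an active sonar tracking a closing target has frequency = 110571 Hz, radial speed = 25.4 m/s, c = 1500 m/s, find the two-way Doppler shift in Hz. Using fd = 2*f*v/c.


fd = 2*f*v/c = 2 * 110571 * 25.4 / 1500 = 3744.67

3744.67 Hz


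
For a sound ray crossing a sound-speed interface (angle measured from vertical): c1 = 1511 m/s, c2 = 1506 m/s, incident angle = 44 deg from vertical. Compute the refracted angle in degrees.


sin(theta2) = (c2/c1)*sin(theta1) = (1506/1511)*sin(44 deg) = 0.69236
theta2 = arcsin(0.69236) = 43.82

43.82 deg


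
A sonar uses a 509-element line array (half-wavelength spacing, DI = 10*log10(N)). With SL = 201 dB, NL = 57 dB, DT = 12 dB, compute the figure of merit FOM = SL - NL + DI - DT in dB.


Step 1: DI = 10*log10(509) = 27.07 dB
Step 2: FOM = SL - NL + DI - DT = 201 - 57 + 27.07 - 12 = 159.07

159.07 dB


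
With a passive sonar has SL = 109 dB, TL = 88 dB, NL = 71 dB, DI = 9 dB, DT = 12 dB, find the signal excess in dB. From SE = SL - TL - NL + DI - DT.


SE = SL - TL - NL + DI - DT = 109 - 88 - 71 + 9 - 12 = -53

-53 dB


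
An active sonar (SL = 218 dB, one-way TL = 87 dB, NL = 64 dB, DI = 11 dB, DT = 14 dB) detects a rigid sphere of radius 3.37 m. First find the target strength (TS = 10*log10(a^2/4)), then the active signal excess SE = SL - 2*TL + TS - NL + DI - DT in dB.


Step 1: TS = 10*log10(3.37^2/4) = 4.53 dB
Step 2: SE = SL - 2*TL + TS - NL + DI - DT = 218 - 2*87 + (4.53) - 64 + 11 - 14 = -18.47

-18.47 dB


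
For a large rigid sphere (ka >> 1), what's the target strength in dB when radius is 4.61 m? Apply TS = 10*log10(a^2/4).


TS = 10*log10(4.61^2 / 4) = 10*log10(5.313025) = 7.25

7.25 dB


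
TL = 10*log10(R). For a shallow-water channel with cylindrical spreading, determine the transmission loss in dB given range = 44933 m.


TL = 10*log10(44933) = 46.53

46.53 dB


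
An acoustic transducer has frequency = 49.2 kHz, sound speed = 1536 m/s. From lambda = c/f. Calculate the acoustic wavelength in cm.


3.12 cm


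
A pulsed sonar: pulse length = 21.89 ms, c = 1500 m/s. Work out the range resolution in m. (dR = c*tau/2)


16.4175 m


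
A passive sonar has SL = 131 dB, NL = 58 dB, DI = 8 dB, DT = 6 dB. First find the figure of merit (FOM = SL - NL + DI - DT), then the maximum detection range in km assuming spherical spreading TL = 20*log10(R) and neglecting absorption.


Step 1: FOM = SL - NL + DI - DT = 131 - 58 + 8 - 6 = 75 dB
Step 2: at max range FOM = TL = 20*log10(R), so R = 10^(75/20) = 5623.41 m = 5.62 km

5.62 km


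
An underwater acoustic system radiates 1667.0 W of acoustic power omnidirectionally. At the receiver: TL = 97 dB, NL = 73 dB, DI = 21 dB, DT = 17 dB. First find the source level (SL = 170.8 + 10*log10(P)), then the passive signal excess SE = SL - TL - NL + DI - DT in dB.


Step 1: SL = 170.8 + 10*log10(1667.0) = 203.02 dB
Step 2: SE = SL - TL - NL + DI - DT = 203.02 - 97 - 73 + 21 - 17 = 37.02

37.02 dB


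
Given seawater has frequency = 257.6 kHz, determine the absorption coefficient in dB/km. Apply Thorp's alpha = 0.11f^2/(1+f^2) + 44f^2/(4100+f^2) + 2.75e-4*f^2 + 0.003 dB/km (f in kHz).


f^2 = 66357.76
alpha = 0.11*66357.76/(1+66357.76) + 44*66357.76/(4100+66357.76) + 2.75e-4*66357.76 + 0.003 = 59.801

59.801 dB/km


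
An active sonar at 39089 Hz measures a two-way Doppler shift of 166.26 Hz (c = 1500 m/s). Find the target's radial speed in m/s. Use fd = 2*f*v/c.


3.19 m/s


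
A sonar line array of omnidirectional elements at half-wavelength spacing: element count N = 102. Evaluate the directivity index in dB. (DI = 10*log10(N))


20.09 dB


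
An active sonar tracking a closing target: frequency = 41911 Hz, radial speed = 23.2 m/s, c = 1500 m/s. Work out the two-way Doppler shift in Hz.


1296.45 Hz


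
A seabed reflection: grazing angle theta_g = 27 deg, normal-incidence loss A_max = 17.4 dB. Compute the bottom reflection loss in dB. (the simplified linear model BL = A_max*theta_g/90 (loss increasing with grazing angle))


BL = A_max * theta_g / 90 = 17.4 * 27 / 90 = 5.22

5.22 dB


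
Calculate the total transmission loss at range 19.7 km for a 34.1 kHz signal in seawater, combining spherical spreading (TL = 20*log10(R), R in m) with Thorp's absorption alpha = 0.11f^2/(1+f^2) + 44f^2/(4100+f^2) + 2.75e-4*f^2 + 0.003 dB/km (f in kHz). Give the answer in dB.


Step 1 (Thorp): alpha = 0.11*1162.81/(1+1162.81) + 44*1162.81/(4100+1162.81) + 2.75e-4*1162.81 + 0.003 = 10.1544 dB/km
Step 2: TL_spread = 20*log10(19700) = 85.89 dB
Step 3: TL_abs = alpha*R = 10.1544 * 19.7 = 200.04 dB
Step 4: TL_total = 85.89 + 200.04 = 285.93

285.93 dB


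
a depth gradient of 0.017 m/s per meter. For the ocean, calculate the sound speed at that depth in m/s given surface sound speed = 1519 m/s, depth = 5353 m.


1610.001 m/s


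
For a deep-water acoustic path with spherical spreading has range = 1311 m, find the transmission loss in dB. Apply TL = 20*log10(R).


TL = 20*log10(1311) = 62.35

62.35 dB


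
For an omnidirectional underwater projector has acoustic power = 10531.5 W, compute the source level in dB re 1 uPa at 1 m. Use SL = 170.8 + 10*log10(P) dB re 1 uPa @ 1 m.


211.02 dB


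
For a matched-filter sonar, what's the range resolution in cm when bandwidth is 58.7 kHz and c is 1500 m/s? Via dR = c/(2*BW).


dR = c/(2*BW) = 1500 / (2 * 58.7e3) = 0.0128 m = 1.28 cm

1.28 cm


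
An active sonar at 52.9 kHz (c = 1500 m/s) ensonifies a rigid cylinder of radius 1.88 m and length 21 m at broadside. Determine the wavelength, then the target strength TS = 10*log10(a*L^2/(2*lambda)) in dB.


Step 1: lambda = c/f = 1500/52900 = 0.02836 m
Step 2: TS = 10*log10(a*L^2/(2*lambda)) = 10*log10(1.88*21^2/(2*0.02836)) = 41.65

41.65 dB


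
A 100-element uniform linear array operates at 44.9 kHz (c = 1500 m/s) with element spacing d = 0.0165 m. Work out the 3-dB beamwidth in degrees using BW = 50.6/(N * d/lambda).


Step 1: lambda = 1500/44900 = 0.03341 m
Step 2: d/lambda = 0.0165/0.03341 = 0.4939
Step 3: BW = 50.6/(N * d/lambda) = 50.6/(100 * 0.4939) = 1.02

1.02 deg


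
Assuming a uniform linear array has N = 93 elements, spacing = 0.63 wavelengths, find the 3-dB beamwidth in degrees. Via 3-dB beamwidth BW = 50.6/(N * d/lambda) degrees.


0.86 deg


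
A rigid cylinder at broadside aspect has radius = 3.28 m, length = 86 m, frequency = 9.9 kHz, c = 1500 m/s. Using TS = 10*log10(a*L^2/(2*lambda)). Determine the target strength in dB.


49.03 dB


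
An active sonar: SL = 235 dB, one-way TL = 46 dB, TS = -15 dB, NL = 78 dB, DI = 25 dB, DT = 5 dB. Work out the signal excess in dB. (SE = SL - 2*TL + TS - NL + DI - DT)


70 dB


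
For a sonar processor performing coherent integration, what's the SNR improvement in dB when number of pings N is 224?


Gain = 10*log10(224) = 23.5

23.5 dB


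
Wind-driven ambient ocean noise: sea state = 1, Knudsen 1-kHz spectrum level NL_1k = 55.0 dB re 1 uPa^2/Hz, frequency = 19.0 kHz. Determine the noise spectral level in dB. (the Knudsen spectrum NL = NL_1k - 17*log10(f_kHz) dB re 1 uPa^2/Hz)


NL = NL_1k - 17*log10(f_kHz) = 55.0 - 17*log10(19.0) = 55.0 - (21.74) = 33.26

33.26 dB


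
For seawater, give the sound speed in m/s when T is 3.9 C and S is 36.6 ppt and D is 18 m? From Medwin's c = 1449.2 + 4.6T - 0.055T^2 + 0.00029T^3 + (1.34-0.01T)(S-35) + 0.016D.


1468.69 m/s


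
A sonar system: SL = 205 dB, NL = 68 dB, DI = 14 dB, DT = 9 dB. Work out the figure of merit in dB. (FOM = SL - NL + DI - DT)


FOM = SL - NL + DI - DT = 205 - 68 + 14 - 9 = 142

142 dB


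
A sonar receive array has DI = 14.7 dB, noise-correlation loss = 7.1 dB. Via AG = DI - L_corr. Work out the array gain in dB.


AG = DI - L_corr = 14.7 - 7.1 = 7.6

7.6 dB


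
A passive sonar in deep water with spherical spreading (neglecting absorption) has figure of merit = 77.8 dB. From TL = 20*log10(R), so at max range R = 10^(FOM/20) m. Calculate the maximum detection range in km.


7.76 km


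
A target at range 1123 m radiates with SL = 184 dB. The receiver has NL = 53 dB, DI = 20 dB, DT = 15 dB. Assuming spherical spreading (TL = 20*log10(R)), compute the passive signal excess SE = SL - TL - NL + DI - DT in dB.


74.99 dB


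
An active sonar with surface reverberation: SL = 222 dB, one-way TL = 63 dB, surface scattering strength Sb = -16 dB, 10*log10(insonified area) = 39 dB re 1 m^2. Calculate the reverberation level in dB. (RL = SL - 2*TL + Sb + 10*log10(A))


RL = SL - 2*TL + Sb + 10*log10(A) = 222 - 2*63 + (-16) + 39 = 119

119 dB


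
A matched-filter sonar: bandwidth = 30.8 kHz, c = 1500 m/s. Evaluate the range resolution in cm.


dR = c/(2*BW) = 1500 / (2 * 30.8e3) = 0.0244 m = 2.44 cm

2.44 cm


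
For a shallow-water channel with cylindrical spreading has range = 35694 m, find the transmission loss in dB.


TL = 10*log10(35694) = 45.53

45.53 dB


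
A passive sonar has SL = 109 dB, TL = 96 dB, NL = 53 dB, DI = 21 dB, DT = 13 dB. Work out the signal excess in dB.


SE = SL - TL - NL + DI - DT = 109 - 96 - 53 + 21 - 13 = -32

-32 dB


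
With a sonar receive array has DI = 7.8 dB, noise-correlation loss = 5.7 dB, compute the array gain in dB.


2.1 dB


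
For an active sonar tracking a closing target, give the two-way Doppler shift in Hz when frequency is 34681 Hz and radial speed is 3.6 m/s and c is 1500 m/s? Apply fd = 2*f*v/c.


fd = 2*f*v/c = 2 * 34681 * 3.6 / 1500 = 166.47

166.47 Hz


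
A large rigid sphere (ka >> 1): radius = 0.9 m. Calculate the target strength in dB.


-6.94 dB


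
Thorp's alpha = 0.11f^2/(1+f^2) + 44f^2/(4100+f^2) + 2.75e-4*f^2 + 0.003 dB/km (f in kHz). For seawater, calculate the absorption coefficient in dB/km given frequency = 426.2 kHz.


f^2 = 181646.44
alpha = 0.11*181646.44/(1+181646.44) + 44*181646.44/(4100+181646.44) + 2.75e-4*181646.44 + 0.003 = 93.095

93.095 dB/km


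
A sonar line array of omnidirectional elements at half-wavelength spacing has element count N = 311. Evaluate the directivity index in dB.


DI = 10*log10(311) = 24.93

24.93 dB


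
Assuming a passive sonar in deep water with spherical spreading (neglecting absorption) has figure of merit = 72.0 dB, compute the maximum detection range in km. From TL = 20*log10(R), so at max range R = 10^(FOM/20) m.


At max range FOM = TL, so 20*log10(R) = 72.0
R = 10^(72.0/20) = 3981.07 m = 3.98 km

3.98 km


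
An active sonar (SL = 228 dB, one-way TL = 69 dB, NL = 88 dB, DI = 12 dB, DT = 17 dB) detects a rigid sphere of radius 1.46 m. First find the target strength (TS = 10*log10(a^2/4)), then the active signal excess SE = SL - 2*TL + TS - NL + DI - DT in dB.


Step 1: TS = 10*log10(1.46^2/4) = -2.73 dB
Step 2: SE = SL - 2*TL + TS - NL + DI - DT = 228 - 2*69 + (-2.73) - 88 + 12 - 17 = -5.73

-5.73 dB


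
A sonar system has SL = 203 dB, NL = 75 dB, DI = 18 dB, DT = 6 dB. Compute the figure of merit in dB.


FOM = SL - NL + DI - DT = 203 - 75 + 18 - 6 = 140

140 dB


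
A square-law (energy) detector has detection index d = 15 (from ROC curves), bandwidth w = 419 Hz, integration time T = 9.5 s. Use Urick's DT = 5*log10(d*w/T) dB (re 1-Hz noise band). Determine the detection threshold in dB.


DT = 5*log10(d*w/T) = 5*log10(15 * 419 / 9.5) = 5*log10(661.58) = 14.1

14.1 dB


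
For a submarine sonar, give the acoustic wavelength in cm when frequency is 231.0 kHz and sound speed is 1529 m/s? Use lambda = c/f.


lambda = c/f = 1529 / 231000 = 0.0066 m = 0.66 cm

0.66 cm


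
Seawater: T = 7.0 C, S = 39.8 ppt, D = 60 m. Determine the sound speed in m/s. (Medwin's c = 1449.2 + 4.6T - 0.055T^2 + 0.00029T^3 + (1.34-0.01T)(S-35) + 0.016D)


c = 1449.2 + 4.6*7.0 - 0.055*7.0^2 + 0.00029*7.0^3 + (1.34 - 0.01*7.0)*(39.8 - 35) + 0.016*60 = 1485.86

1485.86 m/s


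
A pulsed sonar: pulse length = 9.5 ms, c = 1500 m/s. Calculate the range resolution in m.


dR = c*tau/2 = 1500 * 9.5e-3 / 2 = 7.125

7.125 m


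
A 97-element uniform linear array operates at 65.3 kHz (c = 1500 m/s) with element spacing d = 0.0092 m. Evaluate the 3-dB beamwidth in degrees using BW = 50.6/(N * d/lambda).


Step 1: lambda = 1500/65300 = 0.02297 m
Step 2: d/lambda = 0.0092/0.02297 = 0.4005
Step 3: BW = 50.6/(N * d/lambda) = 50.6/(97 * 0.4005) = 1.3

1.3 deg


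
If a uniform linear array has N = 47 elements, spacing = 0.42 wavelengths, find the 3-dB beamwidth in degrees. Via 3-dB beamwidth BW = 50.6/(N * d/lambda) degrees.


BW = 50.6 / (47 * 0.42) = 50.6 / 19.74 = 2.56

2.56 deg


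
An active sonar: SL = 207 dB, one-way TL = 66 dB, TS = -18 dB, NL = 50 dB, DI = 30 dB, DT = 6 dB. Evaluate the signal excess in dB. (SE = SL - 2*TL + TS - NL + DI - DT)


SE = SL - 2*TL + TS - NL + DI - DT = 207 - 2*66 + (-18) - 50 + 30 - 6 = 31

31 dB


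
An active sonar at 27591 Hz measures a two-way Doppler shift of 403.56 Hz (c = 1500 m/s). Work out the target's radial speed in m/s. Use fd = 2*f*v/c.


10.97 m/s


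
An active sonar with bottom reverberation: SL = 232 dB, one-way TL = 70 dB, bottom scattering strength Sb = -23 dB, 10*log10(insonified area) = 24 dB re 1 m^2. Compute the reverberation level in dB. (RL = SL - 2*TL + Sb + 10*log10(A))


RL = SL - 2*TL + Sb + 10*log10(A) = 232 - 2*70 + (-23) + 24 = 93

93 dB


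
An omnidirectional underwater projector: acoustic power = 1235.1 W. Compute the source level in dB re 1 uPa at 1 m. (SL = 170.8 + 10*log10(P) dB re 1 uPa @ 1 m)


SL = 170.8 + 10*log10(1235.1) = 170.8 + 30.92 = 201.72

201.72 dB


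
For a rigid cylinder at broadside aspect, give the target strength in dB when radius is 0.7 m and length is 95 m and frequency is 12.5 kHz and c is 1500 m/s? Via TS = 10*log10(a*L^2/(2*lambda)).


lambda = 1500/12500 = 0.12 m
TS = 10*log10(0.7*95^2/(2*0.12)) = 44.2

44.2 dB


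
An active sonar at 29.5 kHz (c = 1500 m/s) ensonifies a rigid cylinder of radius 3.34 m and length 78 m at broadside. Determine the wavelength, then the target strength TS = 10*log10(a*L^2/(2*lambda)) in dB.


Step 1: lambda = c/f = 1500/29500 = 0.05085 m
Step 2: TS = 10*log10(a*L^2/(2*lambda)) = 10*log10(3.34*78^2/(2*0.05085)) = 53.01

53.01 dB


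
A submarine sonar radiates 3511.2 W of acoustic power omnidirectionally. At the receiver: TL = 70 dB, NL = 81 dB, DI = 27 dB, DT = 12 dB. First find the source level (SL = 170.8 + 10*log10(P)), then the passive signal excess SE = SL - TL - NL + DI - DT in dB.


Step 1: SL = 170.8 + 10*log10(3511.2) = 206.25 dB
Step 2: SE = SL - TL - NL + DI - DT = 206.25 - 70 - 81 + 27 - 12 = 70.25

70.25 dB


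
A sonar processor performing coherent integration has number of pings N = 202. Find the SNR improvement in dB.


Gain = 10*log10(202) = 23.05

23.05 dB


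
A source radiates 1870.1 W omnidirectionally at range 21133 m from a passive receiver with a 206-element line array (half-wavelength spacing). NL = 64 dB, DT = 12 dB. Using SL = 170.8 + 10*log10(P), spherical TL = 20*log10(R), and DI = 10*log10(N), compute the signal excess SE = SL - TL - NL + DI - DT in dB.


Step 1: SL = 170.8 + 10*log10(1870.1) = 203.52 dB
Step 2: TL = 20*log10(21133) = 86.5 dB
Step 3: DI = 10*log10(206) = 23.14 dB
Step 4: SE = SL - TL - NL + DI - DT = 203.52 - 86.5 - 64 + 23.14 - 12 = 64.16

64.16 dB


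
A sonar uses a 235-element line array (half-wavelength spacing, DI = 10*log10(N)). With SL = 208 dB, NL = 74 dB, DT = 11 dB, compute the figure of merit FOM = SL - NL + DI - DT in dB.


Step 1: DI = 10*log10(235) = 23.71 dB
Step 2: FOM = SL - NL + DI - DT = 208 - 74 + 23.71 - 11 = 146.71

146.71 dB


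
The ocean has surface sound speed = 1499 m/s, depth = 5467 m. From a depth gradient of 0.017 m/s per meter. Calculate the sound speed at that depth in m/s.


1591.939 m/s


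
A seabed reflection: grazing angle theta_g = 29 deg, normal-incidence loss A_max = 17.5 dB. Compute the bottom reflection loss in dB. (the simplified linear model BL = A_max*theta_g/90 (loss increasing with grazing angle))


BL = A_max * theta_g / 90 = 17.5 * 29 / 90 = 5.64

5.64 dB


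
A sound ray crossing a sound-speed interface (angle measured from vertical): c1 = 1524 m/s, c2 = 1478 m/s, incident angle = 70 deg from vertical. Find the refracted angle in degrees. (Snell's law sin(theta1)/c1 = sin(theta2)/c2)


sin(theta2) = (c2/c1)*sin(theta1) = (1478/1524)*sin(70 deg) = 0.91133
theta2 = arcsin(0.91133) = 65.69

65.69 deg


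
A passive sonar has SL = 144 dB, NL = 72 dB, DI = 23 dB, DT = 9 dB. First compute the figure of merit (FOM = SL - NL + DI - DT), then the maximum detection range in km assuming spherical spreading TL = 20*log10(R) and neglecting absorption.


Step 1: FOM = SL - NL + DI - DT = 144 - 72 + 23 - 9 = 86 dB
Step 2: at max range FOM = TL = 20*log10(R), so R = 10^(86/20) = 19952.62 m = 19.95 km

19.95 km


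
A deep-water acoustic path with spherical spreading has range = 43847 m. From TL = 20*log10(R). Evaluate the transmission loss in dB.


TL = 20*log10(43847) = 92.84

92.84 dB


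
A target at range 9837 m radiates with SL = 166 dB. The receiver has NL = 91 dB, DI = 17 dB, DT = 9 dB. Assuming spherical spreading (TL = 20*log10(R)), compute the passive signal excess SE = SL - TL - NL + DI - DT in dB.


Step 1: TL = 20*log10(9837) = 79.86 dB
Step 2: SE = 166 - 79.86 - 91 + 17 - 9 = 3.14

3.14 dB


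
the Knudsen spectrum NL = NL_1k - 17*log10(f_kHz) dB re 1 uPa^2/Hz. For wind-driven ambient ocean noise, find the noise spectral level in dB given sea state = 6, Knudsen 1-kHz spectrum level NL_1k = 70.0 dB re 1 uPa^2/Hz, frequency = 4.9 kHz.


NL = NL_1k - 17*log10(f_kHz) = 70.0 - 17*log10(4.9) = 70.0 - (11.73) = 58.27

58.27 dB


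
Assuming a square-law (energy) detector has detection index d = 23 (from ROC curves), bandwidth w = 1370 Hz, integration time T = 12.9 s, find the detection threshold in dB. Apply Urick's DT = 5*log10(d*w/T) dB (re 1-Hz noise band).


16.94 dB


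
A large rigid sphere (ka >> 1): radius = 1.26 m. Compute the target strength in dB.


TS = 10*log10(1.26^2 / 4) = 10*log10(0.3969) = -4.01

-4.01 dB


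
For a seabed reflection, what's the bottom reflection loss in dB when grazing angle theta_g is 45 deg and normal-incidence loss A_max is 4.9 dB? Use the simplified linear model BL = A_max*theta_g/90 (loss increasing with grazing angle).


BL = A_max * theta_g / 90 = 4.9 * 45 / 90 = 2.45

2.45 dB


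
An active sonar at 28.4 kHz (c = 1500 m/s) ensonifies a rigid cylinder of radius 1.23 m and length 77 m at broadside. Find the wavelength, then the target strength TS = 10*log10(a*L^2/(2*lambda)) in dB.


Step 1: lambda = c/f = 1500/28400 = 0.05282 m
Step 2: TS = 10*log10(a*L^2/(2*lambda)) = 10*log10(1.23*77^2/(2*0.05282)) = 48.39

48.39 dB


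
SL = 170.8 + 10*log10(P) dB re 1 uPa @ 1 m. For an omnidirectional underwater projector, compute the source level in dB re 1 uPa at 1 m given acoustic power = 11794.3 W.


SL = 170.8 + 10*log10(11794.3) = 170.8 + 40.72 = 211.52

211.52 dB


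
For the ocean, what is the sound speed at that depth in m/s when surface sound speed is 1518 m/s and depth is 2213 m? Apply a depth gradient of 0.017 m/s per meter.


1555.621 m/s


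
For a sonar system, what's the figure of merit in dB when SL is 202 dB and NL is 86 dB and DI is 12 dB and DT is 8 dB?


FOM = SL - NL + DI - DT = 202 - 86 + 12 - 8 = 120

120 dB


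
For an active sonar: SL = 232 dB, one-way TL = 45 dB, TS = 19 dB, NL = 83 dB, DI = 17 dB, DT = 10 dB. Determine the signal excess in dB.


SE = SL - 2*TL + TS - NL + DI - DT = 232 - 2*45 + (19) - 83 + 17 - 10 = 85

85 dB


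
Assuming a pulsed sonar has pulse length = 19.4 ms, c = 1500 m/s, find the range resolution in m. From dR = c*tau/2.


dR = c*tau/2 = 1500 * 19.4e-3 / 2 = 14.55

14.55 m


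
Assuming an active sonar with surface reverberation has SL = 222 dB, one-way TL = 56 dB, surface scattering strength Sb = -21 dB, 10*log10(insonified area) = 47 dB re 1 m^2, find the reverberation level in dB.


136 dB


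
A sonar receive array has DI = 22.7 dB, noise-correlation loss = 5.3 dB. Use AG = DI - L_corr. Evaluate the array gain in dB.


AG = DI - L_corr = 22.7 - 5.3 = 17.4

17.4 dB


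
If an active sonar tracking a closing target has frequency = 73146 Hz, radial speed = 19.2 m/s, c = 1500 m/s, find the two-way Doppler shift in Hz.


1872.54 Hz


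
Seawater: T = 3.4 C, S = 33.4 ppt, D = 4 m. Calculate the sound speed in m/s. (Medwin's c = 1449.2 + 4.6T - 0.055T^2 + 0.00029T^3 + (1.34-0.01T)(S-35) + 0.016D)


c = 1449.2 + 4.6*3.4 - 0.055*3.4^2 + 0.00029*3.4^3 + (1.34 - 0.01*3.4)*(33.4 - 35) + 0.016*4 = 1462.19

1462.19 m/s


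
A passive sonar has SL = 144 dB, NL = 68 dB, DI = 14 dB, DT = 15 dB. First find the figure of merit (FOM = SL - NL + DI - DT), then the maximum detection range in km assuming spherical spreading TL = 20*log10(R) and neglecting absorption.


Step 1: FOM = SL - NL + DI - DT = 144 - 68 + 14 - 15 = 75 dB
Step 2: at max range FOM = TL = 20*log10(R), so R = 10^(75/20) = 5623.41 m = 5.62 km

5.62 km


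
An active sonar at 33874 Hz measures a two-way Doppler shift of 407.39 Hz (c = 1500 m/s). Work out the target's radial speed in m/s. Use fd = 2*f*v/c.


From fd = 2*f*v/c, v = c*fd/(2*f) = 1500 * 407.39 / (2*33874) = 9.02

9.02 m/s


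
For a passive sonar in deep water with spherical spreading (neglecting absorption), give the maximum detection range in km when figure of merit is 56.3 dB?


At max range FOM = TL, so 20*log10(R) = 56.3
R = 10^(56.3/20) = 653.13 m = 0.65 km

0.65 km


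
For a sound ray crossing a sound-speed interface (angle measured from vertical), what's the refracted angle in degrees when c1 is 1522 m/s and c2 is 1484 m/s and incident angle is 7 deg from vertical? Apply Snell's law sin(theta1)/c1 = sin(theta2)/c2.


6.82 deg


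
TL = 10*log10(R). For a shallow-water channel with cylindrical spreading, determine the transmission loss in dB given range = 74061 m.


TL = 10*log10(74061) = 48.7

48.7 dB


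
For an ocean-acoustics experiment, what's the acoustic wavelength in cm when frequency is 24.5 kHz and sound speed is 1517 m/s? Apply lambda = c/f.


6.19 cm


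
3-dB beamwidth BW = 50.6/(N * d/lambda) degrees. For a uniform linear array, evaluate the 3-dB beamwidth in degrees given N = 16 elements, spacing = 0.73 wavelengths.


BW = 50.6 / (16 * 0.73) = 50.6 / 11.68 = 4.33

4.33 deg


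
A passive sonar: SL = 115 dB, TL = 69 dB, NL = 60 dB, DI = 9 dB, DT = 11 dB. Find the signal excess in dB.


SE = SL - TL - NL + DI - DT = 115 - 69 - 60 + 9 - 11 = -16

-16 dB


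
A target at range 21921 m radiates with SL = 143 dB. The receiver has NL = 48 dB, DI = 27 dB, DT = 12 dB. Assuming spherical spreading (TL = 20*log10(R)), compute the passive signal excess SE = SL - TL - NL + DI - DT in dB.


Step 1: TL = 20*log10(21921) = 86.82 dB
Step 2: SE = 143 - 86.82 - 48 + 27 - 12 = 23.18

23.18 dB


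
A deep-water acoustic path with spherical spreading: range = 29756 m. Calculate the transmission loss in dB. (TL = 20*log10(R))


TL = 20*log10(29756) = 89.47

89.47 dB


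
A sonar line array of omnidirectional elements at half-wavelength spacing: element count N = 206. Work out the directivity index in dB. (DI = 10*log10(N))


DI = 10*log10(206) = 23.14

23.14 dB


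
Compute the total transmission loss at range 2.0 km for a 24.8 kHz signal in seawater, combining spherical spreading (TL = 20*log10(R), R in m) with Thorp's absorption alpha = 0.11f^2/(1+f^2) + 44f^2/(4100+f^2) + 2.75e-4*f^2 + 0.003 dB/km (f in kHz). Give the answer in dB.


Step 1 (Thorp): alpha = 0.11*615.04/(1+615.04) + 44*615.04/(4100+615.04) + 2.75e-4*615.04 + 0.003 = 6.0214 dB/km
Step 2: TL_spread = 20*log10(2000) = 66.02 dB
Step 3: TL_abs = alpha*R = 6.0214 * 2.0 = 12.04 dB
Step 4: TL_total = 66.02 + 12.04 = 78.06

78.06 dB


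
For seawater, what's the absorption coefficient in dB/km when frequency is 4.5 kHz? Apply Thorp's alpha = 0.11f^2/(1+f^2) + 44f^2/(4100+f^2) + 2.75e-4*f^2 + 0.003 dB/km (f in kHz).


f^2 = 20.25
alpha = 0.11*20.25/(1+20.25) + 44*20.25/(4100+20.25) + 2.75e-4*20.25 + 0.003 = 0.33

0.33 dB/km


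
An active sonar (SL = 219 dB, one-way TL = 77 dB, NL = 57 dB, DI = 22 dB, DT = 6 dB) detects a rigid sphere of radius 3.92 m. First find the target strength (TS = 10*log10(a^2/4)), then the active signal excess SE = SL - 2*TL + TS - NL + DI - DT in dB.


Step 1: TS = 10*log10(3.92^2/4) = 5.85 dB
Step 2: SE = SL - 2*TL + TS - NL + DI - DT = 219 - 2*77 + (5.85) - 57 + 22 - 6 = 29.85

29.85 dB


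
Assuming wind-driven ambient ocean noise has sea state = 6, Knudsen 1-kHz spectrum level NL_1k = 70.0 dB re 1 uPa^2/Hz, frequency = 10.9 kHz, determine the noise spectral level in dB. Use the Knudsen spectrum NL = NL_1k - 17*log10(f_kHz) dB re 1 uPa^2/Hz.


NL = NL_1k - 17*log10(f_kHz) = 70.0 - 17*log10(10.9) = 70.0 - (17.64) = 52.36

52.36 dB


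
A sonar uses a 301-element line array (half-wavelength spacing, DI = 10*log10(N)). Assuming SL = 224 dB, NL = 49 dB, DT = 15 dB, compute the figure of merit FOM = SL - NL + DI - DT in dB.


Step 1: DI = 10*log10(301) = 24.79 dB
Step 2: FOM = SL - NL + DI - DT = 224 - 49 + 24.79 - 15 = 184.79

184.79 dB


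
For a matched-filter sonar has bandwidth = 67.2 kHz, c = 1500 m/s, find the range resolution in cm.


1.12 cm


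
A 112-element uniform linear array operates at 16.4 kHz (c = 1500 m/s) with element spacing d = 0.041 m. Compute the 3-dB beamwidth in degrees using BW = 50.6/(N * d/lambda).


Step 1: lambda = 1500/16400 = 0.09146 m
Step 2: d/lambda = 0.041/0.09146 = 0.4483
Step 3: BW = 50.6/(N * d/lambda) = 50.6/(112 * 0.4483) = 1.01

1.01 deg


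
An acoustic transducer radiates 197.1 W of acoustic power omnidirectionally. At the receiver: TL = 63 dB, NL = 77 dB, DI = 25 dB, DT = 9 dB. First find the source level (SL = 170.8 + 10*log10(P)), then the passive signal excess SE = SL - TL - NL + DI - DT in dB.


Step 1: SL = 170.8 + 10*log10(197.1) = 193.75 dB
Step 2: SE = SL - TL - NL + DI - DT = 193.75 - 63 - 77 + 25 - 9 = 69.75

69.75 dB


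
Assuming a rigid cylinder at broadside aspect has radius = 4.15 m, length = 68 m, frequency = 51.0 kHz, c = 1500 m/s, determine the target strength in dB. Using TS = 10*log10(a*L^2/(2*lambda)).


55.14 dB
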